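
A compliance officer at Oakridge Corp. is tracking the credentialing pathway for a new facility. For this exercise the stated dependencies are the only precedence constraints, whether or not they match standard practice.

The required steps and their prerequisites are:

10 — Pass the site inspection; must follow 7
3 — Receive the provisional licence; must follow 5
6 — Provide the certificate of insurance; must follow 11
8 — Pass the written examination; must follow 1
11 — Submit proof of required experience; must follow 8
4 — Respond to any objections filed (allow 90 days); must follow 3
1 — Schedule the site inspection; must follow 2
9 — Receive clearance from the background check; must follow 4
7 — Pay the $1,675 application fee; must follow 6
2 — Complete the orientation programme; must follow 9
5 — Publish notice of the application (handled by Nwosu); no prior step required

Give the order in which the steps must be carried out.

Only 5 has no prerequisites, so it is first.
That leaves 3 as the only ready step → 3.
4 needed 3, now all done → 4.
9 needed 4, now all done → 9.
2 is the only step now ready → 2.
1 needed 2, now all done → 1.
8 needed 1, now all done → 8.
11 needed 8, now all done → 11.
Next only 6 has its prerequisites met → 6.
7 needed 6, now all done → 7.
That leaves 10 as the only ready step → 10.

5, 3, 4, 9, 2, 1, 8, 11, 6, 7, 10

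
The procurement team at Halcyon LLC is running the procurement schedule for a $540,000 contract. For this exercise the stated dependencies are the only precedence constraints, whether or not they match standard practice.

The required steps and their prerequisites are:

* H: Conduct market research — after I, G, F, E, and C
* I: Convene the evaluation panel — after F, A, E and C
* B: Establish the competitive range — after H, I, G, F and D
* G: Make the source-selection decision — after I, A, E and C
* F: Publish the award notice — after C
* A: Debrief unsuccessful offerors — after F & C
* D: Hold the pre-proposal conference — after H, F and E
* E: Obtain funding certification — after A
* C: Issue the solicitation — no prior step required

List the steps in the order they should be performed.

C → F → A → E → I → G → H → D → B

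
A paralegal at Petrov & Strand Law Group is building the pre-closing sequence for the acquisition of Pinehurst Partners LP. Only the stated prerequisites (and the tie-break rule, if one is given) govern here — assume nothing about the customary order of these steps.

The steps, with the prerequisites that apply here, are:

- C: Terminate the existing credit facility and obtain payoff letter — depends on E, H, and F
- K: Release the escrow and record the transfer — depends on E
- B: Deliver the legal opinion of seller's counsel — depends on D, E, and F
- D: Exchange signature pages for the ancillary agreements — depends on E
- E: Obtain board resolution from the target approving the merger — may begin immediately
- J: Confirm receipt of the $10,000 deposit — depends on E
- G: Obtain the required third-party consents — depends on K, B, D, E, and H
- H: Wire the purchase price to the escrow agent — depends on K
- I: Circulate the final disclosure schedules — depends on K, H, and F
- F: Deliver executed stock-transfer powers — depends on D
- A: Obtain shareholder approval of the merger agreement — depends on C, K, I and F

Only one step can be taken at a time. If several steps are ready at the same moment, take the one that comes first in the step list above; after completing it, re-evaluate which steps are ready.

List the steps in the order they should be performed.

E, K, D, J, H, F, C, B, G, I, A

Only E has no prerequisites, so it is first.
Now K, D and J have their prerequisites met. K is listed earlier, so K next.
D, J and H are all available; D is listed earlier → D.
J, H and F are all available; J is listed earlier → J.
H and F are both available; H is listed earlier → H.
F needed D, now all done → F.
C, B and I are all available; C is listed earlier → C.
Now B and I have their prerequisites met. B is listed earlier, so B next.
G now also ready, so the ready set is {G, I}; G is listed earlier → G.
That leaves I as the only ready step → I.
A is the only step now ready → A.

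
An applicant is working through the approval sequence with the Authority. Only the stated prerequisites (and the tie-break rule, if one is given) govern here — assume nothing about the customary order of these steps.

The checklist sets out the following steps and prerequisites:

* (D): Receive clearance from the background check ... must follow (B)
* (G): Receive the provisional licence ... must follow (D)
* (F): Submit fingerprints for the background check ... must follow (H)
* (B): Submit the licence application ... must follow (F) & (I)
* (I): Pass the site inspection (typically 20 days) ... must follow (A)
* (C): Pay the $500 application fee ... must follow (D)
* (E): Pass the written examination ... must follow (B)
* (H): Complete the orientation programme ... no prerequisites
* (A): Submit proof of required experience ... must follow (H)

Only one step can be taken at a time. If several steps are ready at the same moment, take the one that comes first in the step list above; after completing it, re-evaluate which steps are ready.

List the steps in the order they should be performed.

(H) (F) (A) (I) (B) (D) (G) (C) (E)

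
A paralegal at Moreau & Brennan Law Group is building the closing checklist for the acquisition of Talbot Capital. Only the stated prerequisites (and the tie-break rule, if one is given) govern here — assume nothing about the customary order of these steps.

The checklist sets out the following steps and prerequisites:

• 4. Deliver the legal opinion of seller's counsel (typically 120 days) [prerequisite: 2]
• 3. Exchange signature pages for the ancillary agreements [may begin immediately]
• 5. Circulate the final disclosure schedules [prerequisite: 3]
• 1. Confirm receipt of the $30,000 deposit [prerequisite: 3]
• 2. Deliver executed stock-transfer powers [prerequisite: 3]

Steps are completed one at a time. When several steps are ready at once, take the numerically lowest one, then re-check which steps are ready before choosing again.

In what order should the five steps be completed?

Only 3 has no prerequisites, so it is first.
Now 1, 2 and 5 have their prerequisites met. 1 has the earlier label, so 1 next.
Ready: 2 and 5. 2 has the earlier label → 2.
Now 4 and 5 have their prerequisites met. 4 has the earlier label, so 4 next.
5 needed 3, now all done → 5.

3 → 1 → 2 → 4 → 5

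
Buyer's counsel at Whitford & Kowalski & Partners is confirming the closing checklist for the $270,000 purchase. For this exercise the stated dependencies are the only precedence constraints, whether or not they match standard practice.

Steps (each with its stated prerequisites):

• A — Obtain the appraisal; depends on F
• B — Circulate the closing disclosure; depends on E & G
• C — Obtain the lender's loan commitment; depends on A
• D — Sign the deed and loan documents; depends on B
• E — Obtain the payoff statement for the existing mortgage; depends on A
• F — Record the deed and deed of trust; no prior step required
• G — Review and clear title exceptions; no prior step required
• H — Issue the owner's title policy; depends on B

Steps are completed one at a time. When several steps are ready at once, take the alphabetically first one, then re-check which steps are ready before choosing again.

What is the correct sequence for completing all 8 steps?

F → A → C → E → G → B → D → H

Nothing is required for F and G. F has the earlier label → F first.
A now also ready, so the ready set is {A, G}; A has the earlier label → A.
C and E now also ready, so the ready set is {C, E, G}; C has the earlier label → C.
E and G are both available; E has the earlier label → E.
G is the only step now ready → G.
Next only B has its prerequisites met → B.
D and H are both available; D has the earlier label → D.
Next only H has its prerequisites met → H.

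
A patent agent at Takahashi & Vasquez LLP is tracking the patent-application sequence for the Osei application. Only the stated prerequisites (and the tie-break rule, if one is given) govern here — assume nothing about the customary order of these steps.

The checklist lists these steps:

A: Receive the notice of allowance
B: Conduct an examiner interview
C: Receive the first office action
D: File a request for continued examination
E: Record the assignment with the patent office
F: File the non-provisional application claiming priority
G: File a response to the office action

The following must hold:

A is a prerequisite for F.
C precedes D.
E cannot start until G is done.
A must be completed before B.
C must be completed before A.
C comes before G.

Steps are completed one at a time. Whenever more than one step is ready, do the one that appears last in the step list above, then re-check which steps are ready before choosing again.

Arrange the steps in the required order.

C, G, E, D, A, F, B

C has no prerequisites → C first.
Ready: G, D and A. G is listed later → G.
E now also ready, so the ready set is {E, D, A}; E is listed later → E.
Ready: D and A. D is listed later → D.
A needed C, now all done → A.
F and B are both available; F is listed later → F.
B needed A, now all done → B.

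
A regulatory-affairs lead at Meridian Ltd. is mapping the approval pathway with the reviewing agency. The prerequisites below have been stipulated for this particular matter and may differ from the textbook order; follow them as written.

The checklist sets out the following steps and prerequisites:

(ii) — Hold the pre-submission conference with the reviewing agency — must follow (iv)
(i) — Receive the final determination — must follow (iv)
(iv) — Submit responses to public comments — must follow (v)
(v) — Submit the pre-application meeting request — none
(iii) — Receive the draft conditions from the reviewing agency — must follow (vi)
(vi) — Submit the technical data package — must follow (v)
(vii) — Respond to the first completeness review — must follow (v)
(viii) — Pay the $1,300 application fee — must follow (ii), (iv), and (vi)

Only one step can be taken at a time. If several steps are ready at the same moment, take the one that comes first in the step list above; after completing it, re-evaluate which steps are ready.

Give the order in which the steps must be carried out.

(v) is the only step with nothing outstanding, so it goes first.
(iv), (vi) and (vii) are all available; (iv) is listed earlier → (iv).
Ready: (ii), (i), (vi) and (vii). (ii) is listed earlier → (ii).
(i), (vi) and (vii) are all available; (i) is listed earlier → (i).
Now (vi) and (vii) have their prerequisites met. (vi) is listed earlier, so (vi) next.
Now (iii), (vii) and (viii) have their prerequisites met. (iii) is listed earlier, so (iii) next.
(vii) and (viii) are both available; (vii) is listed earlier → (vii).
Next only (viii) has its prerequisites met → (viii).

(v), (iv), (ii), (i), (vi), (iii), (vii), (viii)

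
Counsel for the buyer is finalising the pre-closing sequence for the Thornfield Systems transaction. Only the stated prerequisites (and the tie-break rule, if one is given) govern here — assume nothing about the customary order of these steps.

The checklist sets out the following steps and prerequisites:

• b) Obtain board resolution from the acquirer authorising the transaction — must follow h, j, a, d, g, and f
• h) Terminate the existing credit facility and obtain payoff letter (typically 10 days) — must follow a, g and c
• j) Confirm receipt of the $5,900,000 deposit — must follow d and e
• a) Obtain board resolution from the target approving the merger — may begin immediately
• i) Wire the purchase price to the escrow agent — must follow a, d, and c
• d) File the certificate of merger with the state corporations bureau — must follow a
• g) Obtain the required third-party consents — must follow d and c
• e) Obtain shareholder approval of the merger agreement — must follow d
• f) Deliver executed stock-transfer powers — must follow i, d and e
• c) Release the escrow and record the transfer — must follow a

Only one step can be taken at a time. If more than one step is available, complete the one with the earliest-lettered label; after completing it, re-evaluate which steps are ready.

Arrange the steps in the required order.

a has no prerequisites → a first.
Ready: c and d. c has the earlier label → c.
That leaves d as the only ready step → d.
Ready: e, g and i. e has the earlier label → e.
g, i and j are all available; g has the earlier label → g.
Now h, i and j have their prerequisites met. h has the earlier label, so h next.
Now i and j have their prerequisites met. i has the earlier label, so i next.
f now also ready, so the ready set is {f, j}; f has the earlier label → f.
That leaves j as the only ready step → j.
Next only b has its prerequisites met → b.

a → c → d → e → g → h → i → f → j → b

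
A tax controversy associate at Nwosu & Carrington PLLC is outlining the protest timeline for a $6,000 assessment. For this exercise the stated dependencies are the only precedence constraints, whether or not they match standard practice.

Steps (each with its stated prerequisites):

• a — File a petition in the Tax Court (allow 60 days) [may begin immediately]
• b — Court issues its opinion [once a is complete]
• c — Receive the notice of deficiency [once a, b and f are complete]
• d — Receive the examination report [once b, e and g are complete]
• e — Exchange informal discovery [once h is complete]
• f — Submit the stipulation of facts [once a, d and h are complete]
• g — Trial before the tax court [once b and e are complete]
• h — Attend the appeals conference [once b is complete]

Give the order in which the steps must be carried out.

a, b, h, e, g, d, f, c

Only a has no prerequisites, so it is first.
Next only b has its prerequisites met → b.
h is the only step now ready → h.
Next only e has its prerequisites met → e.
That leaves g as the only ready step → g.
d needed b, e and g, now all done → d.
Next only f has its prerequisites met → f.
Next only c has its prerequisites met → c.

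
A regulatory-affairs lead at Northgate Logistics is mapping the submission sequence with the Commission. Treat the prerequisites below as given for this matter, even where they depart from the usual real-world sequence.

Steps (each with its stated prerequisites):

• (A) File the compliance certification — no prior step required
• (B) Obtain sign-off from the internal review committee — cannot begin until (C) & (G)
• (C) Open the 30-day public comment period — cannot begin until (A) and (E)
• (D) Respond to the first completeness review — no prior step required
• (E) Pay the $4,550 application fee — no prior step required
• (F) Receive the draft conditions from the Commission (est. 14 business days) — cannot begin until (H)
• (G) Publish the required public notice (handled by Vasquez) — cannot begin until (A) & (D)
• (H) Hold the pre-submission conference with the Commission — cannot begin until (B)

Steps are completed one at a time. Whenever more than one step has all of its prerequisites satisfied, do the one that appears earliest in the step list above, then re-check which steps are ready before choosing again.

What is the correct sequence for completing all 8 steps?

(A) (D) (E) (C) (G) (B) (H) (F)

Nothing is required for (A), (D) and (E). (A) is listed earlier → (A) first.
Ready: (D) and (E). (D) is listed earlier → (D).
(G) now also ready, so the ready set is {(E), (G)}; (E) is listed earlier → (E).
Now (C) and (G) have their prerequisites met. (C) is listed earlier, so (C) next.
(G) needed (A) and (D), now all done → (G).
(B) needed (C) and (G), now all done → (B).
(H) needed (B), now all done → (H).
Next only (F) has its prerequisites met → (F).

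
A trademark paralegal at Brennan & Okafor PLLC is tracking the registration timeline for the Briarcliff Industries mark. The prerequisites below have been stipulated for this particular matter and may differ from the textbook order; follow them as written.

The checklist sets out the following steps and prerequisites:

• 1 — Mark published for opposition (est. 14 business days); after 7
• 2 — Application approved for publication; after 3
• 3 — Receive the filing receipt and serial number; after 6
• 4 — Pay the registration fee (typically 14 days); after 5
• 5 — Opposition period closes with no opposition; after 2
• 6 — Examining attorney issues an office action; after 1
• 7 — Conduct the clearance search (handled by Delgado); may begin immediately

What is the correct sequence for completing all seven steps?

7 → 1 → 6 → 3 → 2 → 5 → 4

7 is the only step with nothing outstanding, so it goes first.
1 needed 7, now all done → 1.
6 is the only step now ready → 6.
3 needed 6, now all done → 3.
2 is the only step now ready → 2.
That leaves 5 as the only ready step → 5.
Next only 4 has its prerequisites met → 4.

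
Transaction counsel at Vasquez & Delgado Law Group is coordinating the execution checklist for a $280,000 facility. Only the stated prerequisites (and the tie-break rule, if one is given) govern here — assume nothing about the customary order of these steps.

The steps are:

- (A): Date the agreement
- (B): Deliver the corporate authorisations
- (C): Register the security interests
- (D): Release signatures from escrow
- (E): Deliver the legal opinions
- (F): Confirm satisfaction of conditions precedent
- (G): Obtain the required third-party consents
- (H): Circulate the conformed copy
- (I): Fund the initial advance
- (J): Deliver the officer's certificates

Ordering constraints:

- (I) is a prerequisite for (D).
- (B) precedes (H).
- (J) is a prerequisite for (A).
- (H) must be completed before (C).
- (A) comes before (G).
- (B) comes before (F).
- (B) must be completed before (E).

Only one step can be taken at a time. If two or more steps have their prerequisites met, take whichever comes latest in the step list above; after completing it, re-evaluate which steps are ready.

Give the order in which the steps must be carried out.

(J) → (I) → (D) → (B) → (H) → (F) → (E) → (C) → (A) → (G)

(J), (I) and (B) have no prerequisites; (J) is listed later, so (J) is first.
Now (I), (B) and (A) have their prerequisites met. (I) is listed later, so (I) next.
(D) now also ready, so the ready set is {(D), (B), (A)}; (D) is listed later → (D).
(B) and (A) are both available; (B) is listed later → (B).
(H), (F), (E) and (A) are all available; (H) is listed later → (H).
(F), (E), (C) and (A) are all available; (F) is listed later → (F).
Ready: (E), (C) and (A). (E) is listed later → (E).
Ready: (C) and (A). (C) is listed later → (C).
Next only (A) has its prerequisites met → (A).
(G) needed (A), now all done → (G).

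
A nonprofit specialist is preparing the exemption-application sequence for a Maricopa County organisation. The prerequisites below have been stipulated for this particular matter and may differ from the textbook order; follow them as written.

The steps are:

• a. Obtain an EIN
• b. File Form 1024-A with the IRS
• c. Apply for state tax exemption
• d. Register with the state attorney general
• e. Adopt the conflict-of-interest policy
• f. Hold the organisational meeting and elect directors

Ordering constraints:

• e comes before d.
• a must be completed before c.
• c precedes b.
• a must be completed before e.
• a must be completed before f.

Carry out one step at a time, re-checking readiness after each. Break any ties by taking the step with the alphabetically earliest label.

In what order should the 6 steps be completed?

a has no prerequisites → a first.
c, e and f are all available; c has the earlier label → c.
b now also ready, so the ready set is {b, e, f}; b has the earlier label → b.
Ready: e and f. e has the earlier label → e.
Ready: d and f. d has the earlier label → d.
f needed a, now all done → f.

a c b e d f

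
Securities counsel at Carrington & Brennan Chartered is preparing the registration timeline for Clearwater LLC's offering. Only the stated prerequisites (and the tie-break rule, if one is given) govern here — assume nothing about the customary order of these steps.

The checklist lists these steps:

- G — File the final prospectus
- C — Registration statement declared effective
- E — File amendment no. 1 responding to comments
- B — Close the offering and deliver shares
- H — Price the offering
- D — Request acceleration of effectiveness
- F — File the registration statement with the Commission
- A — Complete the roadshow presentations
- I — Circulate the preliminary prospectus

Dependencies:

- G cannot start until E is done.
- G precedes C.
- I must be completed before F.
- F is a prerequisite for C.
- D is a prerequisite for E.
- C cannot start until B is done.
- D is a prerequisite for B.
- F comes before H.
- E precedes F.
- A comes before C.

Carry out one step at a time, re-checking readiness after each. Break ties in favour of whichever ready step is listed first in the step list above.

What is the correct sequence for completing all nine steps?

D E G B A I F C H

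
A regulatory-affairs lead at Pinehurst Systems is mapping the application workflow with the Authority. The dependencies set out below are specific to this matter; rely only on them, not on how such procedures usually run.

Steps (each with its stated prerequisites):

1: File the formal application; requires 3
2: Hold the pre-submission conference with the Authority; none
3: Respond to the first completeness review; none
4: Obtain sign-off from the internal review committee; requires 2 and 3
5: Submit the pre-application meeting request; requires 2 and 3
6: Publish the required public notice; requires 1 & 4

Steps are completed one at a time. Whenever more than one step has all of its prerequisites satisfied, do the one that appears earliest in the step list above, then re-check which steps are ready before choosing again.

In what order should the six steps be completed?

Nothing is required for 2 and 3. 2 is listed earlier → 2 first.
3 is the only step now ready → 3.
1, 4 and 5 are all available; 1 is listed earlier → 1.
Now 4 and 5 have their prerequisites met. 4 is listed earlier, so 4 next.
6 now also ready, so the ready set is {5, 6}; 5 is listed earlier → 5.
6 needed 1 and 4, now all done → 6.

2, 3, 1, 4, 5, 6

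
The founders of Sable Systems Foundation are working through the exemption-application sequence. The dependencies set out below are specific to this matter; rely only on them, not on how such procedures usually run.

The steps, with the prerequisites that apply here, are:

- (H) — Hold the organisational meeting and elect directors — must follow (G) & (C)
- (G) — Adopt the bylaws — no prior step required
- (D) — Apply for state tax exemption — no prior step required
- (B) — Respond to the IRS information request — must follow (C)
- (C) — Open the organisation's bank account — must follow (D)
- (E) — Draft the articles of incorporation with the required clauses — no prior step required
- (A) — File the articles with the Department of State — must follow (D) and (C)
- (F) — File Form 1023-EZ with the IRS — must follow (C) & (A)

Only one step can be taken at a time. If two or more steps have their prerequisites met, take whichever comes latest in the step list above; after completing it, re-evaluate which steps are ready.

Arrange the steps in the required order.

(E), (D) and (G) have no prerequisites; (E) is listed later, so (E) is first.
Ready: (D) and (G). (D) is listed later → (D).
(C) now also ready, so the ready set is {(C), (G)}; (C) is listed later → (C).
(A) and (B) now also ready, so the ready set is {(A), (B), (G)}; (A) is listed later → (A).
(F) now also ready, so the ready set is {(F), (B), (G)}; (F) is listed later → (F).
Now (B) and (G) have their prerequisites met. (B) is listed later, so (B) next.
Next only (G) has its prerequisites met → (G).
(H) needed (C) and (G), now all done → (H).

(E), (D), (C), (A), (F), (B), (G), (H)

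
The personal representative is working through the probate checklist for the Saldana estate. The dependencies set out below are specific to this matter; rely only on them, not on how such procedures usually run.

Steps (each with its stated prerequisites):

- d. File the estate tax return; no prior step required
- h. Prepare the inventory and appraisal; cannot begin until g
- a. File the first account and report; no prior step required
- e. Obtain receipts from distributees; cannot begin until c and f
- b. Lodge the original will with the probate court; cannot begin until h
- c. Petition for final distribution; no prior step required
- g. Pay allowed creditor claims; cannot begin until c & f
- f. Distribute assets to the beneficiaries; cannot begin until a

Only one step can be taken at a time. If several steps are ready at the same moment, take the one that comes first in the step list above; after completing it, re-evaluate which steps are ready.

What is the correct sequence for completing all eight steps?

Nothing is required for d, a and c. d is listed earlier → d first.
Ready: a and c. a is listed earlier → a.
c and f are both available; c is listed earlier → c.
f needed a, now all done → f.
Ready: e and g. e is listed earlier → e.
Next only g has its prerequisites met → g.
That leaves h as the only ready step → h.
Next only b has its prerequisites met → b.

d → a → c → f → e → g → h → b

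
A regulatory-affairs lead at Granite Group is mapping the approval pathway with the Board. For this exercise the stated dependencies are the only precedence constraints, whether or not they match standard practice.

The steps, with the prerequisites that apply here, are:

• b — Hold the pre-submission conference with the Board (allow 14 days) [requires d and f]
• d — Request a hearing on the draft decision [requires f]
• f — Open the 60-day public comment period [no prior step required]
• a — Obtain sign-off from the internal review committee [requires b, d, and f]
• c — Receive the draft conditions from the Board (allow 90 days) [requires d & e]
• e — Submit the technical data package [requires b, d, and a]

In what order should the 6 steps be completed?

f, d, b, a, e, c

f is the only step with nothing outstanding, so it goes first.
That leaves d as the only ready step → d.
b is the only step now ready → b.
a needed b, d and f, now all done → a.
Next only e has its prerequisites met → e.
That leaves c as the only ready step → c.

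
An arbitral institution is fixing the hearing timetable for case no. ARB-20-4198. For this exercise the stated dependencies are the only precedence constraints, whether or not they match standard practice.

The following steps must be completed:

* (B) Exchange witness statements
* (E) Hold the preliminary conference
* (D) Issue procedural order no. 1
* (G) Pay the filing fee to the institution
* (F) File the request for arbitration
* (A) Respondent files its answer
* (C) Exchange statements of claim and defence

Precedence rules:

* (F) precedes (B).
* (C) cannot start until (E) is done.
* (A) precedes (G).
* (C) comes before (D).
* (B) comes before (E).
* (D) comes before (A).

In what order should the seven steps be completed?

Only (F) has no prerequisites, so it is first.
(B) is the only step now ready → (B).
(E) needed (B), now all done → (E).
(C) is the only step now ready → (C).
That leaves (D) as the only ready step → (D).
That leaves (A) as the only ready step → (A).
That leaves (G) as the only ready step → (G).

(F) → (B) → (E) → (C) → (D) → (A) → (G)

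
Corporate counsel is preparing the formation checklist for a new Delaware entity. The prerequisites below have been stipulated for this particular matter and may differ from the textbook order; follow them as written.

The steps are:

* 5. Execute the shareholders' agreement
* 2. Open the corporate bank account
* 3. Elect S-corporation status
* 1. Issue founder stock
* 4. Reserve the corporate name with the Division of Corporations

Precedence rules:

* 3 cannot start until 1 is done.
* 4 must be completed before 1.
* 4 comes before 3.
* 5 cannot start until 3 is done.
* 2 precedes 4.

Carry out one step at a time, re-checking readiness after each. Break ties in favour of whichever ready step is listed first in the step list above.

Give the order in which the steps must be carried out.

2 4 1 3 5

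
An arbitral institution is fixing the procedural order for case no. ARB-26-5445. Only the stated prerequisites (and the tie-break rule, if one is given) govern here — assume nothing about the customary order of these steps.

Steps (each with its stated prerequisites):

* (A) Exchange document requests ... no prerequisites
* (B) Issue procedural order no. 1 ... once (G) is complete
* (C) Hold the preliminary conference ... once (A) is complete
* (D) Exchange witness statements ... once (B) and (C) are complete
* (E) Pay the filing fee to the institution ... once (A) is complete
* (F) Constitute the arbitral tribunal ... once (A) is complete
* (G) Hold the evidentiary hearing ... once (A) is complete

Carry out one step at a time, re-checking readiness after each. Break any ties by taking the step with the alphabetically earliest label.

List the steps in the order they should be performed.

(A) (C) (E) (F) (G) (B) (D)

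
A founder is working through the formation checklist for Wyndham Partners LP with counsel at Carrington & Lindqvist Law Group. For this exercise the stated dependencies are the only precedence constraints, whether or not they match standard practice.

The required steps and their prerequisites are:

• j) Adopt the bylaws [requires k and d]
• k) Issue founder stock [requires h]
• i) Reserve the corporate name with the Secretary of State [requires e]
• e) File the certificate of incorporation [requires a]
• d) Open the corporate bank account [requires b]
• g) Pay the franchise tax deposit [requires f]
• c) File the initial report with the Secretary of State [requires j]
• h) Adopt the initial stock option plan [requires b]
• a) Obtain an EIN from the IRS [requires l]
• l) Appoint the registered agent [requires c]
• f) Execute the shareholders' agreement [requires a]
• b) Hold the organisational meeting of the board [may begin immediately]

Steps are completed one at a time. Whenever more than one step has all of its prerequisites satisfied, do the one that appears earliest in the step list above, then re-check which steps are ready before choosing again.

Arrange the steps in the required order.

b is the only step with nothing outstanding, so it goes first.
Now d and h have their prerequisites met. d is listed earlier, so d next.
Next only h has its prerequisites met → h.
k is the only step now ready → k.
j needed k and d, now all done → j.
Next only c has its prerequisites met → c.
l is the only step now ready → l.
a is the only step now ready → a.
Ready: e and f. e is listed earlier → e.
i and f are both available; i is listed earlier → i.
f needed a, now all done → f.
g is the only step now ready → g.

b → d → h → k → j → c → l → a → e → i → f → g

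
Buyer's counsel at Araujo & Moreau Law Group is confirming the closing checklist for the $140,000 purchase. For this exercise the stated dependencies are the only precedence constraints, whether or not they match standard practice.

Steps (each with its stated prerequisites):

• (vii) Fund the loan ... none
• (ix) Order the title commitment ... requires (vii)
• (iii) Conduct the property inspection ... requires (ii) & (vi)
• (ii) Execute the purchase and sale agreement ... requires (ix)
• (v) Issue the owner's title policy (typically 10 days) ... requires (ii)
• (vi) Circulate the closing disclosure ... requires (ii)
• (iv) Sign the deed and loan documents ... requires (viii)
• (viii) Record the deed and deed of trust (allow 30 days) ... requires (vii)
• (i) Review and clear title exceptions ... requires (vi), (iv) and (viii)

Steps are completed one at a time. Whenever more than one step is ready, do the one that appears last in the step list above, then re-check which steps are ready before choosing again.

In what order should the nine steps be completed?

(vii) has no prerequisites → (vii) first.
Now (viii) and (ix) have their prerequisites met. (viii) is listed later, so (viii) next.
(iv) and (ix) are both available; (iv) is listed later → (iv).
(ix) is the only step now ready → (ix).
That leaves (ii) as the only ready step → (ii).
Ready: (vi) and (v). (vi) is listed later → (vi).
Ready: (i), (v) and (iii). (i) is listed later → (i).
Now (v) and (iii) have their prerequisites met. (v) is listed later, so (v) next.
(iii) is the only step now ready → (iii).

(vii) → (viii) → (iv) → (ix) → (ii) → (vi) → (i) → (v) → (iii)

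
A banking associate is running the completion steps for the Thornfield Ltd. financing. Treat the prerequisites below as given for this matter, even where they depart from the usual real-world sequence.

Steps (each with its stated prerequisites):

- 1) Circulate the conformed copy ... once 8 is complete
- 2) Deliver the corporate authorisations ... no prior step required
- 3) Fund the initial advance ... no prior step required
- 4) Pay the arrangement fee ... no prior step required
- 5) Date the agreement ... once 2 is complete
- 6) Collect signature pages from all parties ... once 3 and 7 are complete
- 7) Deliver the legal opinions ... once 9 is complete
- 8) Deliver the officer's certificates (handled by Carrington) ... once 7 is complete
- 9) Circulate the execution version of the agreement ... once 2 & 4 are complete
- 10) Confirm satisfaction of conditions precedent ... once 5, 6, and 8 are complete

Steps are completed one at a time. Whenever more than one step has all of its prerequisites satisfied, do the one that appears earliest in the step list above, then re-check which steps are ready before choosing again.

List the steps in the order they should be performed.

2 → 3 → 4 → 5 → 9 → 7 → 6 → 8 → 1 → 10

Nothing is required for 2, 3 and 4. 2 is listed earlier → 2 first.
5 now also ready, so the ready set is {3, 4, 5}; 3 is listed earlier → 3.
4 and 5 are both available; 4 is listed earlier → 4.
5 and 9 are both available; 5 is listed earlier → 5.
9 needed 2 and 4, now all done → 9.
7 needed 9, now all done → 7.
Now 6 and 8 have their prerequisites met. 6 is listed earlier, so 6 next.
8 needed 7, now all done → 8.
Now 1 and 10 have their prerequisites met. 1 is listed earlier, so 1 next.
10 needed 5, 6 and 8, now all done → 10.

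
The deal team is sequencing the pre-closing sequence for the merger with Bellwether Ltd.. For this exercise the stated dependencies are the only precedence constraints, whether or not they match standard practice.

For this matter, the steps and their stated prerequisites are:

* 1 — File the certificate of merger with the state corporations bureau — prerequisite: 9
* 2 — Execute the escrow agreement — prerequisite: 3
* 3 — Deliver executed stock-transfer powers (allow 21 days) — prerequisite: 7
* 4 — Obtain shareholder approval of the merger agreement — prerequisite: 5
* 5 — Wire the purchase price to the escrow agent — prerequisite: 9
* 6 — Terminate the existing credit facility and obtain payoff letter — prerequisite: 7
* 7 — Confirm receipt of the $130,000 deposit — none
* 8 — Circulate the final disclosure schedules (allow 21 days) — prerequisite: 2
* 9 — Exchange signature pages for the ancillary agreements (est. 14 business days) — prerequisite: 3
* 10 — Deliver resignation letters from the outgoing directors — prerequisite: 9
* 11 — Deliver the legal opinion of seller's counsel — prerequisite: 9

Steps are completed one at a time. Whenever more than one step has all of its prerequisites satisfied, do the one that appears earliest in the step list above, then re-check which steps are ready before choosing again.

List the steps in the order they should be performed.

7 has no prerequisites → 7 first.
Ready: 3 and 6. 3 is listed earlier → 3.
2, 6 and 9 are all available; 2 is listed earlier → 2.
Ready: 6, 8 and 9. 6 is listed earlier → 6.
8 and 9 are both available; 8 is listed earlier → 8.
Next only 9 has its prerequisites met → 9.
Now 1, 5, 10 and 11 have their prerequisites met. 1 is listed earlier, so 1 next.
Ready: 5, 10 and 11. 5 is listed earlier → 5.
4 now also ready, so the ready set is {4, 10, 11}; 4 is listed earlier → 4.
Now 10 and 11 have their prerequisites met. 10 is listed earlier, so 10 next.
11 needed 9, now all done → 11.

7 → 3 → 2 → 6 → 8 → 9 → 1 → 5 → 4 → 10 → 11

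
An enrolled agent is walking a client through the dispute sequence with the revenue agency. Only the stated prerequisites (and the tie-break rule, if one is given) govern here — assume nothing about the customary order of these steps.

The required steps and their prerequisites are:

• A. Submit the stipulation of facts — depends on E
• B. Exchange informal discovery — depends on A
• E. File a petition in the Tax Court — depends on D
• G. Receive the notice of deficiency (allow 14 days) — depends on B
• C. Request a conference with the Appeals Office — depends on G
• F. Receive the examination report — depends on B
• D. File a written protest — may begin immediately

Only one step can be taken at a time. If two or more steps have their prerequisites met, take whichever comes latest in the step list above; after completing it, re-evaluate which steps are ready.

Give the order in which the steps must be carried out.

D has no prerequisites → D first.
E needed D, now all done → E.
A needed E, now all done → A.
B is the only step now ready → B.
Now F and G have their prerequisites met. F is listed later, so F next.
That leaves G as the only ready step → G.
That leaves C as the only ready step → C.

D E A B F G C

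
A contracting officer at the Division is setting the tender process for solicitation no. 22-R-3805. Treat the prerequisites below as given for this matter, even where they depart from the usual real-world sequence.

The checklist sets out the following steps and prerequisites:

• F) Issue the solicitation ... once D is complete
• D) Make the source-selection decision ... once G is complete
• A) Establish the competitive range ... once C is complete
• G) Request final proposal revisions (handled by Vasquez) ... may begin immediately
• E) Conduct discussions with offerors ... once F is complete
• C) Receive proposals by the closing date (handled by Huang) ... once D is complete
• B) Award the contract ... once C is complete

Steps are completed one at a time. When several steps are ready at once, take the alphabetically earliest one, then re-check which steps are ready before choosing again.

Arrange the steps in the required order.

G has no prerequisites → G first.
D needed G, now all done → D.
Ready: C and F. C has the earlier label → C.
A and B now also ready, so the ready set is {A, B, F}; A has the earlier label → A.
Ready: B and F. B has the earlier label → B.
That leaves F as the only ready step → F.
E needed F, now all done → E.

G → D → C → A → B → F → E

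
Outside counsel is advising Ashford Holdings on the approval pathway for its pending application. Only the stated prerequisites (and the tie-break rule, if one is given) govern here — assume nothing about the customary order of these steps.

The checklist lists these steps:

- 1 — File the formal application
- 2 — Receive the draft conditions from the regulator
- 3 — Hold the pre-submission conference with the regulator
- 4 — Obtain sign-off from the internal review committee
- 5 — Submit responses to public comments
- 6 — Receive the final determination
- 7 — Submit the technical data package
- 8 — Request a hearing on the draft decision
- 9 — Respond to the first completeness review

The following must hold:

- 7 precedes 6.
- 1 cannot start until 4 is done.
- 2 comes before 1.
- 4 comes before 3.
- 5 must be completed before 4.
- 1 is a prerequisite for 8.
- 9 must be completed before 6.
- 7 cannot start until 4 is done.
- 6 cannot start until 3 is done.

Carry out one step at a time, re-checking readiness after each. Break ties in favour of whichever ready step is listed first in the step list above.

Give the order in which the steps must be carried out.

2, 5, 4, 1, 3, 7, 8, 9, 6

2, 5 and 9 have no prerequisites; 2 is listed earlier, so 2 is first.
5 and 9 are both available; 5 is listed earlier → 5.
4 and 9 are both available; 4 is listed earlier → 4.
Ready: 1, 3, 7 and 9. 1 is listed earlier → 1.
8 now also ready, so the ready set is {3, 7, 8, 9}; 3 is listed earlier → 3.
7, 8 and 9 are all available; 7 is listed earlier → 7.
Now 8 and 9 have their prerequisites met. 8 is listed earlier, so 8 next.
That leaves 9 as the only ready step → 9.
6 is the only step now ready → 6.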